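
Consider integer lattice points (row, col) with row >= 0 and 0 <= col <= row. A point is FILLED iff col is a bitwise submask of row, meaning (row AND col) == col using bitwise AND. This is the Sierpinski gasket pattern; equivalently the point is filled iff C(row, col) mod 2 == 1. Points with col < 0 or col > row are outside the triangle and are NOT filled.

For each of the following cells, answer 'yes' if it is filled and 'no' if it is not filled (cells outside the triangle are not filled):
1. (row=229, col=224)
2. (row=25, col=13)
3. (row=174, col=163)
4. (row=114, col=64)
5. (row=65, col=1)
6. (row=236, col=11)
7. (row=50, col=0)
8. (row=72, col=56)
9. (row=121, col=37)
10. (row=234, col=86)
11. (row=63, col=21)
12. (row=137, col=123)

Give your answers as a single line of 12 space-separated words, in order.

Answer: yes no no yes yes no yes no no no yes no

Derivation:
(229,224): row=0b11100101, col=0b11100000, row AND col = 0b11100000 = 224; 224 == 224 -> filled
(25,13): row=0b11001, col=0b1101, row AND col = 0b1001 = 9; 9 != 13 -> empty
(174,163): row=0b10101110, col=0b10100011, row AND col = 0b10100010 = 162; 162 != 163 -> empty
(114,64): row=0b1110010, col=0b1000000, row AND col = 0b1000000 = 64; 64 == 64 -> filled
(65,1): row=0b1000001, col=0b1, row AND col = 0b1 = 1; 1 == 1 -> filled
(236,11): row=0b11101100, col=0b1011, row AND col = 0b1000 = 8; 8 != 11 -> empty
(50,0): row=0b110010, col=0b0, row AND col = 0b0 = 0; 0 == 0 -> filled
(72,56): row=0b1001000, col=0b111000, row AND col = 0b1000 = 8; 8 != 56 -> empty
(121,37): row=0b1111001, col=0b100101, row AND col = 0b100001 = 33; 33 != 37 -> empty
(234,86): row=0b11101010, col=0b1010110, row AND col = 0b1000010 = 66; 66 != 86 -> empty
(63,21): row=0b111111, col=0b10101, row AND col = 0b10101 = 21; 21 == 21 -> filled
(137,123): row=0b10001001, col=0b1111011, row AND col = 0b1001 = 9; 9 != 123 -> empty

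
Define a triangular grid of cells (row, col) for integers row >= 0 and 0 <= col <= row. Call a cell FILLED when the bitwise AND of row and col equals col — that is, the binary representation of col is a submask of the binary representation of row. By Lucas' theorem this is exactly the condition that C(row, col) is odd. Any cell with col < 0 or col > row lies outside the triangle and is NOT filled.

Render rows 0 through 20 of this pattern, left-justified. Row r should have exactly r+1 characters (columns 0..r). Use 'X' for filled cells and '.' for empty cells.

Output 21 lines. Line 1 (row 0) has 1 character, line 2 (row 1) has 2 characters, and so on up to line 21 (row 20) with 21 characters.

r0=0: X
r1=1: XX
r2=10: X.X
r3=11: XXXX
r4=100: X...X
r5=101: XX..XX
r6=110: X.X.X.X
r7=111: XXXXXXXX
r8=1000: X.......X
r9=1001: XX......XX
r10=1010: X.X.....X.X
r11=1011: XXXX....XXXX
r12=1100: X...X...X...X
r13=1101: XX..XX..XX..XX
r14=1110: X.X.X.X.X.X.X.X
r15=1111: XXXXXXXXXXXXXXXX
r16=10000: X...............X
r17=10001: XX..............XX
r18=10010: X.X.............X.X
r19=10011: XXXX............XXXX
r20=10100: X...X...........X...X

Answer: X
XX
X.X
XXXX
X...X
XX..XX
X.X.X.X
XXXXXXXX
X.......X
XX......XX
X.X.....X.X
XXXX....XXXX
X...X...X...X
XX..XX..XX..XX
X.X.X.X.X.X.X.X
XXXXXXXXXXXXXXXX
X...............X
XX..............XX
X.X.............X.X
XXXX............XXXX
X...X...........X...X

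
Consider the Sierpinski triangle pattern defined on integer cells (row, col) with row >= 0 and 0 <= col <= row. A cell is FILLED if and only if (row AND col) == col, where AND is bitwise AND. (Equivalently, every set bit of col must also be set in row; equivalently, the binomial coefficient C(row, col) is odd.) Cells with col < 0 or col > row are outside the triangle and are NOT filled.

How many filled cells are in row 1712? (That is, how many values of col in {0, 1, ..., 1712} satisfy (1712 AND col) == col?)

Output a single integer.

1712 in binary = 11010110000
popcount(1712) = number of 1-bits in 11010110000 = 5
A col c satisfies (1712 AND c) == c iff every set bit of c is also set in 1712; each of the 5 set bits of 1712 can independently be on or off in c.
count = 2^5 = 32

Answer: 32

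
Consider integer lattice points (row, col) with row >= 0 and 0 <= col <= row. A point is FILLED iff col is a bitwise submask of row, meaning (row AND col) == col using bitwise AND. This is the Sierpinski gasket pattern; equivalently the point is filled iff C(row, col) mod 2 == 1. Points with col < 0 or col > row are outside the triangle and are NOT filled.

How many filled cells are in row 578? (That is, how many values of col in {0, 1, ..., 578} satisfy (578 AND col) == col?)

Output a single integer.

Answer: 8

Derivation:
578 in binary = 1001000010
popcount(578) = number of 1-bits in 1001000010 = 3
A col c satisfies (578 AND c) == c iff every set bit of c is also set in 578; each of the 3 set bits of 578 can independently be on or off in c.
count = 2^3 = 8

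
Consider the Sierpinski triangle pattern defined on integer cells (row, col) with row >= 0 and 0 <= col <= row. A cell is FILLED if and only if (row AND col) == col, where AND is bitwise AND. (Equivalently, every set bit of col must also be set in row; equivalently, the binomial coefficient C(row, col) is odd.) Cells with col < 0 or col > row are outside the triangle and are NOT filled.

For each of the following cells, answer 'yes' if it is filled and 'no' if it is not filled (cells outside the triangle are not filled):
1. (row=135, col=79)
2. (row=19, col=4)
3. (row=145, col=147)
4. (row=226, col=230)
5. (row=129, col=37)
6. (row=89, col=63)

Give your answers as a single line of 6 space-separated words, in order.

(135,79): row=0b10000111, col=0b1001111, row AND col = 0b111 = 7; 7 != 79 -> empty
(19,4): row=0b10011, col=0b100, row AND col = 0b0 = 0; 0 != 4 -> empty
(145,147): col outside [0, 145] -> not filled
(226,230): col outside [0, 226] -> not filled
(129,37): row=0b10000001, col=0b100101, row AND col = 0b1 = 1; 1 != 37 -> empty
(89,63): row=0b1011001, col=0b111111, row AND col = 0b11001 = 25; 25 != 63 -> empty

Answer: no no no no no no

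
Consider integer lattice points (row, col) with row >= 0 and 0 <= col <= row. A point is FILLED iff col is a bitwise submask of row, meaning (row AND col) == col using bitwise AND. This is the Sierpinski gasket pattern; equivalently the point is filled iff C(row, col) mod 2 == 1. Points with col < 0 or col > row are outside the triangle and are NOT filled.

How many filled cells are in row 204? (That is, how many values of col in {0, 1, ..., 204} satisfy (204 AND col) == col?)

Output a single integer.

204 in binary = 11001100
popcount(204) = number of 1-bits in 11001100 = 4
A col c satisfies (204 AND c) == c iff every set bit of c is also set in 204; each of the 4 set bits of 204 can independently be on or off in c.
count = 2^4 = 16

Answer: 16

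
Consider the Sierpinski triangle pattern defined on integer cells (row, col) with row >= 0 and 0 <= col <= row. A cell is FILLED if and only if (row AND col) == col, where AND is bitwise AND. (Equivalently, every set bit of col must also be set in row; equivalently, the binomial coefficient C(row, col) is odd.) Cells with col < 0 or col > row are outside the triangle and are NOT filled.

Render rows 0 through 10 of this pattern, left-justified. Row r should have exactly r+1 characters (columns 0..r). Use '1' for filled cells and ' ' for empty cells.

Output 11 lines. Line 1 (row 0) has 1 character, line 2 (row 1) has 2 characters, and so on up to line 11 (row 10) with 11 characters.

r0=0: 1
r1=1: 11
r2=10: 1 1
r3=11: 1111
r4=100: 1   1
r5=101: 11  11
r6=110: 1 1 1 1
r7=111: 11111111
r8=1000: 1       1
r9=1001: 11      11
r10=1010: 1 1     1 1

Answer: 1
11
1 1
1111
1   1
11  11
1 1 1 1
11111111
1       1
11      11
1 1     1 1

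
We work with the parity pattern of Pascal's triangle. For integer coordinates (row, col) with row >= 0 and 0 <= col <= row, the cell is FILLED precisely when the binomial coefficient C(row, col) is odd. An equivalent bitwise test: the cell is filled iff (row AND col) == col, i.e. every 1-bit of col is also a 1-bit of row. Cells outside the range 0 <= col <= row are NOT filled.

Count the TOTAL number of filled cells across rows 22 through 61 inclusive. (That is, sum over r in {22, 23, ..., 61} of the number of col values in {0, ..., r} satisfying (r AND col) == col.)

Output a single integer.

Answer: 522

Derivation:
r22=10110 pc3: +8 =8
r23=10111 pc4: +16 =24
r24=11000 pc2: +4 =28
r25=11001 pc3: +8 =36
r26=11010 pc3: +8 =44
r27=11011 pc4: +16 =60
r28=11100 pc3: +8 =68
r29=11101 pc4: +16 =84
r30=11110 pc4: +16 =100
r31=11111 pc5: +32 =132
r32=100000 pc1: +2 =134
r33=100001 pc2: +4 =138
r34=100010 pc2: +4 =142
r35=100011 pc3: +8 =150
r36=100100 pc2: +4 =154
r37=100101 pc3: +8 =162
r38=100110 pc3: +8 =170
r39=100111 pc4: +16 =186
r40=101000 pc2: +4 =190
r41=101001 pc3: +8 =198
r42=101010 pc3: +8 =206
r43=101011 pc4: +16 =222
r44=101100 pc3: +8 =230
r45=101101 pc4: +16 =246
r46=101110 pc4: +16 =262
r47=101111 pc5: +32 =294
r48=110000 pc2: +4 =298
r49=110001 pc3: +8 =306
r50=110010 pc3: +8 =314
r51=110011 pc4: +16 =330
r52=110100 pc3: +8 =338
r53=110101 pc4: +16 =354
r54=110110 pc4: +16 =370
r55=110111 pc5: +32 =402
r56=111000 pc3: +8 =410
r57=111001 pc4: +16 =426
r58=111010 pc4: +16 =442
r59=111011 pc5: +32 =474
r60=111100 pc4: +16 =490
r61=111101 pc5: +32 =522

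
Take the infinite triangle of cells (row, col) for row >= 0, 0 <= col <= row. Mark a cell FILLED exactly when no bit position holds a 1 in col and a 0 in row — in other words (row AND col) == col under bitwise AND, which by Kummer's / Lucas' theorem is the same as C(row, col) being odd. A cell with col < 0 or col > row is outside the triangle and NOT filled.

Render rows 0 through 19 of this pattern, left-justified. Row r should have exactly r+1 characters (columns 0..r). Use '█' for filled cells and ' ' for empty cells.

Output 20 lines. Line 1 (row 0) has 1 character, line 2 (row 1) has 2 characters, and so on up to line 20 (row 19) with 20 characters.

r0=0: █
r1=1: ██
r2=10: █ █
r3=11: ████
r4=100: █   █
r5=101: ██  ██
r6=110: █ █ █ █
r7=111: ████████
r8=1000: █       █
r9=1001: ██      ██
r10=1010: █ █     █ █
r11=1011: ████    ████
r12=1100: █   █   █   █
r13=1101: ██  ██  ██  ██
r14=1110: █ █ █ █ █ █ █ █
r15=1111: ████████████████
r16=10000: █               █
r17=10001: ██              ██
r18=10010: █ █             █ █
r19=10011: ████            ████

Answer: █
██
█ █
████
█   █
██  ██
█ █ █ █
████████
█       █
██      ██
█ █     █ █
████    ████
█   █   █   █
██  ██  ██  ██
█ █ █ █ █ █ █ █
████████████████
█               █
██              ██
█ █             █ █
████            ████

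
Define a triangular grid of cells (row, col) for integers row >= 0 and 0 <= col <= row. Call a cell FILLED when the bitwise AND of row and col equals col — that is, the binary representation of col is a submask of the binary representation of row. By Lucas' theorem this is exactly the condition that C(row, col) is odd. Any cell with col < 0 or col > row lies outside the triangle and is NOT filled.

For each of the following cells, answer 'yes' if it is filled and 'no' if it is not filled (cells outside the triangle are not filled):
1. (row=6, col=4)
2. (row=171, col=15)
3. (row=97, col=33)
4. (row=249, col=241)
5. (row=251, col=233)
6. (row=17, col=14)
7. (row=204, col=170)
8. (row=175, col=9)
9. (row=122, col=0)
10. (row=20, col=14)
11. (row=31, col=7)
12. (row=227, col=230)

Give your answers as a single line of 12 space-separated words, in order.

(6,4): row=0b110, col=0b100, row AND col = 0b100 = 4; 4 == 4 -> filled
(171,15): row=0b10101011, col=0b1111, row AND col = 0b1011 = 11; 11 != 15 -> empty
(97,33): row=0b1100001, col=0b100001, row AND col = 0b100001 = 33; 33 == 33 -> filled
(249,241): row=0b11111001, col=0b11110001, row AND col = 0b11110001 = 241; 241 == 241 -> filled
(251,233): row=0b11111011, col=0b11101001, row AND col = 0b11101001 = 233; 233 == 233 -> filled
(17,14): row=0b10001, col=0b1110, row AND col = 0b0 = 0; 0 != 14 -> empty
(204,170): row=0b11001100, col=0b10101010, row AND col = 0b10001000 = 136; 136 != 170 -> empty
(175,9): row=0b10101111, col=0b1001, row AND col = 0b1001 = 9; 9 == 9 -> filled
(122,0): row=0b1111010, col=0b0, row AND col = 0b0 = 0; 0 == 0 -> filled
(20,14): row=0b10100, col=0b1110, row AND col = 0b100 = 4; 4 != 14 -> empty
(31,7): row=0b11111, col=0b111, row AND col = 0b111 = 7; 7 == 7 -> filled
(227,230): col outside [0, 227] -> not filled

Answer: yes no yes yes yes no no yes yes no yes no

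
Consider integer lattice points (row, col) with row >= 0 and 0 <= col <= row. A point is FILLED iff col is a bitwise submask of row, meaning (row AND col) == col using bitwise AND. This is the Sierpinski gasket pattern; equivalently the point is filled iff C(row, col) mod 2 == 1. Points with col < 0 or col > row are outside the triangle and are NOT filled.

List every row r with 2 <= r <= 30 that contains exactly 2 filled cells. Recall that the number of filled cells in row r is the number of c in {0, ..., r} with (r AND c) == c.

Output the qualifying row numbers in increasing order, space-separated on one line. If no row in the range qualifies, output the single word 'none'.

Row r has 2^popcount(r) filled cells, so we need popcount(r) = log2(2) = 1.
Scan r = 2..30 and keep those with exactly 1 one-bits:
r=2=10 popcount=1 -> KEEP
r=3=11 popcount=2 -> skip
r=4=100 popcount=1 -> KEEP
r=5=101 popcount=2 -> skip
r=6=110 popcount=2 -> skip
r=7=111 popcount=3 -> skip
r=8=1000 popcount=1 -> KEEP
r=9=1001 popcount=2 -> skip
r=10=1010 popcount=2 -> skip
r=11=1011 popcount=3 -> skip
r=12=1100 popcount=2 -> skip
r=13=1101 popcount=3 -> skip
r=14=1110 popcount=3 -> skip
r=15=1111 popcount=4 -> skip
r=16=10000 popcount=1 -> KEEP
r=17=10001 popcount=2 -> skip
r=18=10010 popcount=2 -> skip
r=19=10011 popcount=3 -> skip
r=20=10100 popcount=2 -> skip
r=21=10101 popcount=3 -> skip
r=22=10110 popcount=3 -> skip
r=23=10111 popcount=4 -> skip
r=24=11000 popcount=2 -> skip
r=25=11001 popcount=3 -> skip
r=26=11010 popcount=3 -> skip
r=27=11011 popcount=4 -> skip
r=28=11100 popcount=3 -> skip
r=29=11101 popcount=4 -> skip
r=30=11110 popcount=4 -> skip
Kept rows: 2 4 8 16

Answer: 2 4 8 16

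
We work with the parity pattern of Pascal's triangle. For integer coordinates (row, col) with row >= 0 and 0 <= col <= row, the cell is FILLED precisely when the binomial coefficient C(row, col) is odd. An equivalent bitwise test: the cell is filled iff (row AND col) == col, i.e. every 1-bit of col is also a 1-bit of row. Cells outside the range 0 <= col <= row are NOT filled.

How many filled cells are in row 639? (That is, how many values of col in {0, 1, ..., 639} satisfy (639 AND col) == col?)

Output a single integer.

639 in binary = 1001111111
popcount(639) = number of 1-bits in 1001111111 = 8
A col c satisfies (639 AND c) == c iff every set bit of c is also set in 639; each of the 8 set bits of 639 can independently be on or off in c.
count = 2^8 = 256

Answer: 256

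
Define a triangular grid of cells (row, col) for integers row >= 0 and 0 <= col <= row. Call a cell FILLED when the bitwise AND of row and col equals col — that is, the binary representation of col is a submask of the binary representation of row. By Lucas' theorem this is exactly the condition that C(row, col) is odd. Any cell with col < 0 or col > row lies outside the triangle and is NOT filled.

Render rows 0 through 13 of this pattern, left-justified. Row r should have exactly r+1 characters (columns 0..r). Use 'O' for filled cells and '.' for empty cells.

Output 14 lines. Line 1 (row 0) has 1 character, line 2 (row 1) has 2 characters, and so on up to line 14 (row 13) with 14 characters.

Answer: O
OO
O.O
OOOO
O...O
OO..OO
O.O.O.O
OOOOOOOO
O.......O
OO......OO
O.O.....O.O
OOOO....OOOO
O...O...O...O
OO..OO..OO..OO

Derivation:
r0=0: O
r1=1: OO
r2=10: O.O
r3=11: OOOO
r4=100: O...O
r5=101: OO..OO
r6=110: O.O.O.O
r7=111: OOOOOOOO
r8=1000: O.......O
r9=1001: OO......OO
r10=1010: O.O.....O.O
r11=1011: OOOO....OOOO
r12=1100: O...O...O...O
r13=1101: OO..OO..OO..OO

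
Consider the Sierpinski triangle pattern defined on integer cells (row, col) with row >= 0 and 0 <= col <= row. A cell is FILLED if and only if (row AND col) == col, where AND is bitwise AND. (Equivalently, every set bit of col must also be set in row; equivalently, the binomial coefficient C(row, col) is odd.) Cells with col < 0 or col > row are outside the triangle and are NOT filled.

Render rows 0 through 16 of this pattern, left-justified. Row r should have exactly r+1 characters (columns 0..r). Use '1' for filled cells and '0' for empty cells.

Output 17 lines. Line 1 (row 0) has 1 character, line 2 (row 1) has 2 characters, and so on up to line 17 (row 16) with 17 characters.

r0=0: 1
r1=1: 11
r2=10: 101
r3=11: 1111
r4=100: 10001
r5=101: 110011
r6=110: 1010101
r7=111: 11111111
r8=1000: 100000001
r9=1001: 1100000011
r10=1010: 10100000101
r11=1011: 111100001111
r12=1100: 1000100010001
r13=1101: 11001100110011
r14=1110: 101010101010101
r15=1111: 1111111111111111
r16=10000: 10000000000000001

Answer: 1
11
101
1111
10001
110011
1010101
11111111
100000001
1100000011
10100000101
111100001111
1000100010001
11001100110011
101010101010101
1111111111111111
10000000000000001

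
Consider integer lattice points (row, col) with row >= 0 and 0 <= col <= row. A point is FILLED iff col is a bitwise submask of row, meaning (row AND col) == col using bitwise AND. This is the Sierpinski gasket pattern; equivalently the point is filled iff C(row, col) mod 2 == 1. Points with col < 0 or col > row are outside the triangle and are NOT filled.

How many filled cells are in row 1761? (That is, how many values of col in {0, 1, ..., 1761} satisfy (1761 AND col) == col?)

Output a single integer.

Answer: 64

Derivation:
1761 in binary = 11011100001
popcount(1761) = number of 1-bits in 11011100001 = 6
A col c satisfies (1761 AND c) == c iff every set bit of c is also set in 1761; each of the 6 set bits of 1761 can independently be on or off in c.
count = 2^6 = 64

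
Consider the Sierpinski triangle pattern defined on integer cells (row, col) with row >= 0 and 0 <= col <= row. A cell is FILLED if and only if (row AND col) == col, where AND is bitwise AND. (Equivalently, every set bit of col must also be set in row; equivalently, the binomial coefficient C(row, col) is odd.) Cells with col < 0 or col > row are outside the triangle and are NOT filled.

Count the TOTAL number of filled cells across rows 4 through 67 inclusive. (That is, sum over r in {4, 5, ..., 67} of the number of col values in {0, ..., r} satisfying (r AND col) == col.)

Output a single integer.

Answer: 738

Derivation:
r4=100 pc1: +2 =2
r5=101 pc2: +4 =6
r6=110 pc2: +4 =10
r7=111 pc3: +8 =18
r8=1000 pc1: +2 =20
r9=1001 pc2: +4 =24
r10=1010 pc2: +4 =28
r11=1011 pc3: +8 =36
r12=1100 pc2: +4 =40
r13=1101 pc3: +8 =48
r14=1110 pc3: +8 =56
r15=1111 pc4: +16 =72
r16=10000 pc1: +2 =74
r17=10001 pc2: +4 =78
r18=10010 pc2: +4 =82
r19=10011 pc3: +8 =90
r20=10100 pc2: +4 =94
r21=10101 pc3: +8 =102
r22=10110 pc3: +8 =110
r23=10111 pc4: +16 =126
r24=11000 pc2: +4 =130
r25=11001 pc3: +8 =138
r26=11010 pc3: +8 =146
r27=11011 pc4: +16 =162
r28=11100 pc3: +8 =170
r29=11101 pc4: +16 =186
r30=11110 pc4: +16 =202
r31=11111 pc5: +32 =234
r32=100000 pc1: +2 =236
r33=100001 pc2: +4 =240
r34=100010 pc2: +4 =244
r35=100011 pc3: +8 =252
r36=100100 pc2: +4 =256
r37=100101 pc3: +8 =264
r38=100110 pc3: +8 =272
r39=100111 pc4: +16 =288
r40=101000 pc2: +4 =292
r41=101001 pc3: +8 =300
r42=101010 pc3: +8 =308
r43=101011 pc4: +16 =324
r44=101100 pc3: +8 =332
r45=101101 pc4: +16 =348
r46=101110 pc4: +16 =364
r47=101111 pc5: +32 =396
r48=110000 pc2: +4 =400
r49=110001 pc3: +8 =408
r50=110010 pc3: +8 =416
r51=110011 pc4: +16 =432
r52=110100 pc3: +8 =440
r53=110101 pc4: +16 =456
r54=110110 pc4: +16 =472
r55=110111 pc5: +32 =504
r56=111000 pc3: +8 =512
r57=111001 pc4: +16 =528
r58=111010 pc4: +16 =544
r59=111011 pc5: +32 =576
r60=111100 pc4: +16 =592
r61=111101 pc5: +32 =624
r62=111110 pc5: +32 =656
r63=111111 pc6: +64 =720
r64=1000000 pc1: +2 =722
r65=1000001 pc2: +4 =726
r66=1000010 pc2: +4 =730
r67=1000011 pc3: +8 =738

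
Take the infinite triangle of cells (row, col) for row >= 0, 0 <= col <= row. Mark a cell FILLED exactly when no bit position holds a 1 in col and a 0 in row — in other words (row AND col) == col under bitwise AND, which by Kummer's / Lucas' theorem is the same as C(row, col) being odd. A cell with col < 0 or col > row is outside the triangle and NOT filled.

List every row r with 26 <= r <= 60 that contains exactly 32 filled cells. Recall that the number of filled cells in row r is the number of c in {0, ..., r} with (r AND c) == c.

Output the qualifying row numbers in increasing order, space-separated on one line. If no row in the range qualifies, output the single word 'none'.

Row r has 2^popcount(r) filled cells, so we need popcount(r) = log2(32) = 5.
Scan r = 26..60 and keep those with exactly 5 one-bits:
r=26=11010 popcount=3 -> skip
r=27=11011 popcount=4 -> skip
r=28=11100 popcount=3 -> skip
r=29=11101 popcount=4 -> skip
r=30=11110 popcount=4 -> skip
r=31=11111 popcount=5 -> KEEP
r=32=100000 popcount=1 -> skip
r=33=100001 popcount=2 -> skip
r=34=100010 popcount=2 -> skip
r=35=100011 popcount=3 -> skip
r=36=100100 popcount=2 -> skip
r=37=100101 popcount=3 -> skip
r=38=100110 popcount=3 -> skip
r=39=100111 popcount=4 -> skip
r=40=101000 popcount=2 -> skip
r=41=101001 popcount=3 -> skip
r=42=101010 popcount=3 -> skip
r=43=101011 popcount=4 -> skip
r=44=101100 popcount=3 -> skip
r=45=101101 popcount=4 -> skip
r=46=101110 popcount=4 -> skip
r=47=101111 popcount=5 -> KEEP
r=48=110000 popcount=2 -> skip
r=49=110001 popcount=3 -> skip
r=50=110010 popcount=3 -> skip
r=51=110011 popcount=4 -> skip
r=52=110100 popcount=3 -> skip
r=53=110101 popcount=4 -> skip
r=54=110110 popcount=4 -> skip
r=55=110111 popcount=5 -> KEEP
r=56=111000 popcount=3 -> skip
r=57=111001 popcount=4 -> skip
r=58=111010 popcount=4 -> skip
r=59=111011 popcount=5 -> KEEP
r=60=111100 popcount=4 -> skip
Kept rows: 31 47 55 59

Answer: 31 47 55 59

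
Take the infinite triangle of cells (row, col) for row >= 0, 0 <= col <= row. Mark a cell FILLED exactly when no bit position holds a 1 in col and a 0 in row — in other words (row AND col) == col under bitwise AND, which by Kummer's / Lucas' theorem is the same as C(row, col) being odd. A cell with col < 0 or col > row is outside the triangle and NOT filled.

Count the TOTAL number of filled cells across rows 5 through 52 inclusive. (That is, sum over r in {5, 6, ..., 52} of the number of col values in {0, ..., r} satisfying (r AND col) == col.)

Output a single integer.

Answer: 438

Derivation:
r5=101 pc2: +4 =4
r6=110 pc2: +4 =8
r7=111 pc3: +8 =16
r8=1000 pc1: +2 =18
r9=1001 pc2: +4 =22
r10=1010 pc2: +4 =26
r11=1011 pc3: +8 =34
r12=1100 pc2: +4 =38
r13=1101 pc3: +8 =46
r14=1110 pc3: +8 =54
r15=1111 pc4: +16 =70
r16=10000 pc1: +2 =72
r17=10001 pc2: +4 =76
r18=10010 pc2: +4 =80
r19=10011 pc3: +8 =88
r20=10100 pc2: +4 =92
r21=10101 pc3: +8 =100
r22=10110 pc3: +8 =108
r23=10111 pc4: +16 =124
r24=11000 pc2: +4 =128
r25=11001 pc3: +8 =136
r26=11010 pc3: +8 =144
r27=11011 pc4: +16 =160
r28=11100 pc3: +8 =168
r29=11101 pc4: +16 =184
r30=11110 pc4: +16 =200
r31=11111 pc5: +32 =232
r32=100000 pc1: +2 =234
r33=100001 pc2: +4 =238
r34=100010 pc2: +4 =242
r35=100011 pc3: +8 =250
r36=100100 pc2: +4 =254
r37=100101 pc3: +8 =262
r38=100110 pc3: +8 =270
r39=100111 pc4: +16 =286
r40=101000 pc2: +4 =290
r41=101001 pc3: +8 =298
r42=101010 pc3: +8 =306
r43=101011 pc4: +16 =322
r44=101100 pc3: +8 =330
r45=101101 pc4: +16 =346
r46=101110 pc4: +16 =362
r47=101111 pc5: +32 =394
r48=110000 pc2: +4 =398
r49=110001 pc3: +8 =406
r50=110010 pc3: +8 =414
r51=110011 pc4: +16 =430
r52=110100 pc3: +8 =438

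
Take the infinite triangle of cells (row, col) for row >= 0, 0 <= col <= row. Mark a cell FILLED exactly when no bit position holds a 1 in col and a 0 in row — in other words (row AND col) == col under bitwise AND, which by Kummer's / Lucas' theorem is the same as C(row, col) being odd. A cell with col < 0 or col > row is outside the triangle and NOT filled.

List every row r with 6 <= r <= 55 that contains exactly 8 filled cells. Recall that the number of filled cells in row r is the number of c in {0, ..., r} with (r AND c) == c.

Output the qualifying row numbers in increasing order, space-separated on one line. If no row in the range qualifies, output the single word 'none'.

Row r has 2^popcount(r) filled cells, so we need popcount(r) = log2(8) = 3.
Scan r = 6..55 and keep those with exactly 3 one-bits:
r=6=110 popcount=2 -> skip
r=7=111 popcount=3 -> KEEP
r=8=1000 popcount=1 -> skip
r=9=1001 popcount=2 -> skip
r=10=1010 popcount=2 -> skip
r=11=1011 popcount=3 -> KEEP
r=12=1100 popcount=2 -> skip
r=13=1101 popcount=3 -> KEEP
r=14=1110 popcount=3 -> KEEP
r=15=1111 popcount=4 -> skip
r=16=10000 popcount=1 -> skip
r=17=10001 popcount=2 -> skip
r=18=10010 popcount=2 -> skip
r=19=10011 popcount=3 -> KEEP
r=20=10100 popcount=2 -> skip
r=21=10101 popcount=3 -> KEEP
r=22=10110 popcount=3 -> KEEP
r=23=10111 popcount=4 -> skip
r=24=11000 popcount=2 -> skip
r=25=11001 popcount=3 -> KEEP
r=26=11010 popcount=3 -> KEEP
r=27=11011 popcount=4 -> skip
r=28=11100 popcount=3 -> KEEP
r=29=11101 popcount=4 -> skip
r=30=11110 popcount=4 -> skip
r=31=11111 popcount=5 -> skip
r=32=100000 popcount=1 -> skip
r=33=100001 popcount=2 -> skip
r=34=100010 popcount=2 -> skip
r=35=100011 popcount=3 -> KEEP
r=36=100100 popcount=2 -> skip
r=37=100101 popcount=3 -> KEEP
r=38=100110 popcount=3 -> KEEP
r=39=100111 popcount=4 -> skip
r=40=101000 popcount=2 -> skip
r=41=101001 popcount=3 -> KEEP
r=42=101010 popcount=3 -> KEEP
r=43=101011 popcount=4 -> skip
r=44=101100 popcount=3 -> KEEP
r=45=101101 popcount=4 -> skip
r=46=101110 popcount=4 -> skip
r=47=101111 popcount=5 -> skip
r=48=110000 popcount=2 -> skip
r=49=110001 popcount=3 -> KEEP
r=50=110010 popcount=3 -> KEEP
r=51=110011 popcount=4 -> skip
r=52=110100 popcount=3 -> KEEP
r=53=110101 popcount=4 -> skip
r=54=110110 popcount=4 -> skip
r=55=110111 popcount=5 -> skip
Kept rows: 7 11 13 14 19 21 22 25 26 28 35 37 38 41 42 44 49 50 52

Answer: 7 11 13 14 19 21 22 25 26 28 35 37 38 41 42 44 49 50 52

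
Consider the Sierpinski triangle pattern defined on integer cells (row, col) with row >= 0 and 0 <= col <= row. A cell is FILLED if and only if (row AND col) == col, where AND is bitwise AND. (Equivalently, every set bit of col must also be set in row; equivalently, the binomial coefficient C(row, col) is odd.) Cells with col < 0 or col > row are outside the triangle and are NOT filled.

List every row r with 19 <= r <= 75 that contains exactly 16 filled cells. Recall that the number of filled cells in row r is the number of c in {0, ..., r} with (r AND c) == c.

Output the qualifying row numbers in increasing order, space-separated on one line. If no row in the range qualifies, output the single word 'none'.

Row r has 2^popcount(r) filled cells, so we need popcount(r) = log2(16) = 4.
Scan r = 19..75 and keep those with exactly 4 one-bits:
r=19=10011 popcount=3 -> skip
r=20=10100 popcount=2 -> skip
r=21=10101 popcount=3 -> skip
r=22=10110 popcount=3 -> skip
r=23=10111 popcount=4 -> KEEP
r=24=11000 popcount=2 -> skip
r=25=11001 popcount=3 -> skip
r=26=11010 popcount=3 -> skip
r=27=11011 popcount=4 -> KEEP
r=28=11100 popcount=3 -> skip
r=29=11101 popcount=4 -> KEEP
r=30=11110 popcount=4 -> KEEP
r=31=11111 popcount=5 -> skip
r=32=100000 popcount=1 -> skip
r=33=100001 popcount=2 -> skip
r=34=100010 popcount=2 -> skip
r=35=100011 popcount=3 -> skip
r=36=100100 popcount=2 -> skip
r=37=100101 popcount=3 -> skip
r=38=100110 popcount=3 -> skip
r=39=100111 popcount=4 -> KEEP
r=40=101000 popcount=2 -> skip
r=41=101001 popcount=3 -> skip
r=42=101010 popcount=3 -> skip
r=43=101011 popcount=4 -> KEEP
r=44=101100 popcount=3 -> skip
r=45=101101 popcount=4 -> KEEP
r=46=101110 popcount=4 -> KEEP
r=47=101111 popcount=5 -> skip
r=48=110000 popcount=2 -> skip
r=49=110001 popcount=3 -> skip
r=50=110010 popcount=3 -> skip
r=51=110011 popcount=4 -> KEEP
r=52=110100 popcount=3 -> skip
r=53=110101 popcount=4 -> KEEP
r=54=110110 popcount=4 -> KEEP
r=55=110111 popcount=5 -> skip
r=56=111000 popcount=3 -> skip
r=57=111001 popcount=4 -> KEEP
r=58=111010 popcount=4 -> KEEP
r=59=111011 popcount=5 -> skip
r=60=111100 popcount=4 -> KEEP
r=61=111101 popcount=5 -> skip
r=62=111110 popcount=5 -> skip
r=63=111111 popcount=6 -> skip
r=64=1000000 popcount=1 -> skip
r=65=1000001 popcount=2 -> skip
r=66=1000010 popcount=2 -> skip
r=67=1000011 popcount=3 -> skip
r=68=1000100 popcount=2 -> skip
r=69=1000101 popcount=3 -> skip
r=70=1000110 popcount=3 -> skip
r=71=1000111 popcount=4 -> KEEP
r=72=1001000 popcount=2 -> skip
r=73=1001001 popcount=3 -> skip
r=74=1001010 popcount=3 -> skip
r=75=1001011 popcount=4 -> KEEP
Kept rows: 23 27 29 30 39 43 45 46 51 53 54 57 58 60 71 75

Answer: 23 27 29 30 39 43 45 46 51 53 54 57 58 60 71 75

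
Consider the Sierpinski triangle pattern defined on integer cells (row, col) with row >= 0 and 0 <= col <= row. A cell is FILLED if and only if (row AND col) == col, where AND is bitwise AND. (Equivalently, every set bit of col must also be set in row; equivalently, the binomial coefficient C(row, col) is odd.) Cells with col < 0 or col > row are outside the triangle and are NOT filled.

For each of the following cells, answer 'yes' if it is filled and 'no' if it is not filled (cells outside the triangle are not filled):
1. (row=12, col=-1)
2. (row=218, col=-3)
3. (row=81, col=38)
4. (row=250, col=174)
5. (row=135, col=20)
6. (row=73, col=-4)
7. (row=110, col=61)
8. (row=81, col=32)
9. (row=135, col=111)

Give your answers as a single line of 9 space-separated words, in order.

(12,-1): col outside [0, 12] -> not filled
(218,-3): col outside [0, 218] -> not filled
(81,38): row=0b1010001, col=0b100110, row AND col = 0b0 = 0; 0 != 38 -> empty
(250,174): row=0b11111010, col=0b10101110, row AND col = 0b10101010 = 170; 170 != 174 -> empty
(135,20): row=0b10000111, col=0b10100, row AND col = 0b100 = 4; 4 != 20 -> empty
(73,-4): col outside [0, 73] -> not filled
(110,61): row=0b1101110, col=0b111101, row AND col = 0b101100 = 44; 44 != 61 -> empty
(81,32): row=0b1010001, col=0b100000, row AND col = 0b0 = 0; 0 != 32 -> empty
(135,111): row=0b10000111, col=0b1101111, row AND col = 0b111 = 7; 7 != 111 -> empty

Answer: no no no no no no no no no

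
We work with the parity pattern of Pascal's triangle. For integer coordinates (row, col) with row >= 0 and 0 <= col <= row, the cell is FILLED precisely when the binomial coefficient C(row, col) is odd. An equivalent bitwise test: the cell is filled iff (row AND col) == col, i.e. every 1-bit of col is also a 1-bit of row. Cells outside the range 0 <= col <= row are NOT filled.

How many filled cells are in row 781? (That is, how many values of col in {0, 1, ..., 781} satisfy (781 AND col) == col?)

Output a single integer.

781 in binary = 1100001101
popcount(781) = number of 1-bits in 1100001101 = 5
A col c satisfies (781 AND c) == c iff every set bit of c is also set in 781; each of the 5 set bits of 781 can independently be on or off in c.
count = 2^5 = 32

Answer: 32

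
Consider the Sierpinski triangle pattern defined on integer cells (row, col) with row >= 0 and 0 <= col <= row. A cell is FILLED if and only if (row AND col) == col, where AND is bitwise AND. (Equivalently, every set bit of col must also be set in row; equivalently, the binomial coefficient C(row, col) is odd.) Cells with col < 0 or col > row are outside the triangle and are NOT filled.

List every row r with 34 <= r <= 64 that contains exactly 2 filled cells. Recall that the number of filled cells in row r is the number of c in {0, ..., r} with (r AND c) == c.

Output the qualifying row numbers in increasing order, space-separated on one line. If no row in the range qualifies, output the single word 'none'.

Answer: 64

Derivation:
Row r has 2^popcount(r) filled cells, so we need popcount(r) = log2(2) = 1.
Scan r = 34..64 and keep those with exactly 1 one-bits:
r=34=100010 popcount=2 -> skip
r=35=100011 popcount=3 -> skip
r=36=100100 popcount=2 -> skip
r=37=100101 popcount=3 -> skip
r=38=100110 popcount=3 -> skip
r=39=100111 popcount=4 -> skip
r=40=101000 popcount=2 -> skip
r=41=101001 popcount=3 -> skip
r=42=101010 popcount=3 -> skip
r=43=101011 popcount=4 -> skip
r=44=101100 popcount=3 -> skip
r=45=101101 popcount=4 -> skip
r=46=101110 popcount=4 -> skip
r=47=101111 popcount=5 -> skip
r=48=110000 popcount=2 -> skip
r=49=110001 popcount=3 -> skip
r=50=110010 popcount=3 -> skip
r=51=110011 popcount=4 -> skip
r=52=110100 popcount=3 -> skip
r=53=110101 popcount=4 -> skip
r=54=110110 popcount=4 -> skip
r=55=110111 popcount=5 -> skip
r=56=111000 popcount=3 -> skip
r=57=111001 popcount=4 -> skip
r=58=111010 popcount=4 -> skip
r=59=111011 popcount=5 -> skip
r=60=111100 popcount=4 -> skip
r=61=111101 popcount=5 -> skip
r=62=111110 popcount=5 -> skip
r=63=111111 popcount=6 -> skip
r=64=1000000 popcount=1 -> KEEP
Kept rows: 64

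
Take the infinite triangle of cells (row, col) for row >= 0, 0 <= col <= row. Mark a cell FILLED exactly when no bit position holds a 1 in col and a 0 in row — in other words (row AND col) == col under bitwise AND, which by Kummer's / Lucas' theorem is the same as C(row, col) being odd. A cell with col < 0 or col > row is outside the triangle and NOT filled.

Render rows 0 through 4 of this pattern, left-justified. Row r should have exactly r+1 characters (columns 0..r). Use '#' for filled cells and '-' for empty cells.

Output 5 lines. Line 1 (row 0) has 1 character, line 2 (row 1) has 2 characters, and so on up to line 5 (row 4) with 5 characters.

r0=0: #
r1=1: ##
r2=10: #-#
r3=11: ####
r4=100: #---#

Answer: #
##
#-#
####
#---#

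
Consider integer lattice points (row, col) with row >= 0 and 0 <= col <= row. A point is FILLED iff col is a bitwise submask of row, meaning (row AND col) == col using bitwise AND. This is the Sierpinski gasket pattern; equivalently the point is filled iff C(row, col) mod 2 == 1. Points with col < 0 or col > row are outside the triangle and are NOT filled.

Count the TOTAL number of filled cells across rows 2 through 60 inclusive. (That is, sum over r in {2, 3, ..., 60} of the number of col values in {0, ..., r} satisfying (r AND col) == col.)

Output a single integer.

Answer: 598

Derivation:
r2=10 pc1: +2 =2
r3=11 pc2: +4 =6
r4=100 pc1: +2 =8
r5=101 pc2: +4 =12
r6=110 pc2: +4 =16
r7=111 pc3: +8 =24
r8=1000 pc1: +2 =26
r9=1001 pc2: +4 =30
r10=1010 pc2: +4 =34
r11=1011 pc3: +8 =42
r12=1100 pc2: +4 =46
r13=1101 pc3: +8 =54
r14=1110 pc3: +8 =62
r15=1111 pc4: +16 =78
r16=10000 pc1: +2 =80
r17=10001 pc2: +4 =84
r18=10010 pc2: +4 =88
r19=10011 pc3: +8 =96
r20=10100 pc2: +4 =100
r21=10101 pc3: +8 =108
r22=10110 pc3: +8 =116
r23=10111 pc4: +16 =132
r24=11000 pc2: +4 =136
r25=11001 pc3: +8 =144
r26=11010 pc3: +8 =152
r27=11011 pc4: +16 =168
r28=11100 pc3: +8 =176
r29=11101 pc4: +16 =192
r30=11110 pc4: +16 =208
r31=11111 pc5: +32 =240
r32=100000 pc1: +2 =242
r33=100001 pc2: +4 =246
r34=100010 pc2: +4 =250
r35=100011 pc3: +8 =258
r36=100100 pc2: +4 =262
r37=100101 pc3: +8 =270
r38=100110 pc3: +8 =278
r39=100111 pc4: +16 =294
r40=101000 pc2: +4 =298
r41=101001 pc3: +8 =306
r42=101010 pc3: +8 =314
r43=101011 pc4: +16 =330
r44=101100 pc3: +8 =338
r45=101101 pc4: +16 =354
r46=101110 pc4: +16 =370
r47=101111 pc5: +32 =402
r48=110000 pc2: +4 =406
r49=110001 pc3: +8 =414
r50=110010 pc3: +8 =422
r51=110011 pc4: +16 =438
r52=110100 pc3: +8 =446
r53=110101 pc4: +16 =462
r54=110110 pc4: +16 =478
r55=110111 pc5: +32 =510
r56=111000 pc3: +8 =518
r57=111001 pc4: +16 =534
r58=111010 pc4: +16 =550
r59=111011 pc5: +32 =582
r60=111100 pc4: +16 =598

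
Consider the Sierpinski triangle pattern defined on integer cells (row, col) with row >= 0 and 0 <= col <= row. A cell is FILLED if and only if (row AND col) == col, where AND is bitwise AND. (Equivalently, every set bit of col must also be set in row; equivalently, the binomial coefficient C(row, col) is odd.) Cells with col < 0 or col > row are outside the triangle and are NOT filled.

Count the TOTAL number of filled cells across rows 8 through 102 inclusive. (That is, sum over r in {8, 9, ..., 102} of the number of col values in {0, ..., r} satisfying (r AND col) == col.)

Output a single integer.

r8=1000 pc1: +2 =2
r9=1001 pc2: +4 =6
r10=1010 pc2: +4 =10
r11=1011 pc3: +8 =18
r12=1100 pc2: +4 =22
r13=1101 pc3: +8 =30
r14=1110 pc3: +8 =38
r15=1111 pc4: +16 =54
r16=10000 pc1: +2 =56
r17=10001 pc2: +4 =60
r18=10010 pc2: +4 =64
r19=10011 pc3: +8 =72
r20=10100 pc2: +4 =76
r21=10101 pc3: +8 =84
r22=10110 pc3: +8 =92
r23=10111 pc4: +16 =108
r24=11000 pc2: +4 =112
r25=11001 pc3: +8 =120
r26=11010 pc3: +8 =128
r27=11011 pc4: +16 =144
r28=11100 pc3: +8 =152
r29=11101 pc4: +16 =168
r30=11110 pc4: +16 =184
r31=11111 pc5: +32 =216
r32=100000 pc1: +2 =218
r33=100001 pc2: +4 =222
r34=100010 pc2: +4 =226
r35=100011 pc3: +8 =234
r36=100100 pc2: +4 =238
r37=100101 pc3: +8 =246
r38=100110 pc3: +8 =254
r39=100111 pc4: +16 =270
r40=101000 pc2: +4 =274
r41=101001 pc3: +8 =282
r42=101010 pc3: +8 =290
r43=101011 pc4: +16 =306
r44=101100 pc3: +8 =314
r45=101101 pc4: +16 =330
r46=101110 pc4: +16 =346
r47=101111 pc5: +32 =378
r48=110000 pc2: +4 =382
r49=110001 pc3: +8 =390
r50=110010 pc3: +8 =398
r51=110011 pc4: +16 =414
r52=110100 pc3: +8 =422
r53=110101 pc4: +16 =438
r54=110110 pc4: +16 =454
r55=110111 pc5: +32 =486
r56=111000 pc3: +8 =494
r57=111001 pc4: +16 =510
r58=111010 pc4: +16 =526
r59=111011 pc5: +32 =558
r60=111100 pc4: +16 =574
r61=111101 pc5: +32 =606
r62=111110 pc5: +32 =638
r63=111111 pc6: +64 =702
r64=1000000 pc1: +2 =704
r65=1000001 pc2: +4 =708
r66=1000010 pc2: +4 =712
r67=1000011 pc3: +8 =720
r68=1000100 pc2: +4 =724
r69=1000101 pc3: +8 =732
r70=1000110 pc3: +8 =740
r71=1000111 pc4: +16 =756
r72=1001000 pc2: +4 =760
r73=1001001 pc3: +8 =768
r74=1001010 pc3: +8 =776
r75=1001011 pc4: +16 =792
r76=1001100 pc3: +8 =800
r77=1001101 pc4: +16 =816
r78=1001110 pc4: +16 =832
r79=1001111 pc5: +32 =864
r80=1010000 pc2: +4 =868
r81=1010001 pc3: +8 =876
r82=1010010 pc3: +8 =884
r83=1010011 pc4: +16 =900
r84=1010100 pc3: +8 =908
r85=1010101 pc4: +16 =924
r86=1010110 pc4: +16 =940
r87=1010111 pc5: +32 =972
r88=1011000 pc3: +8 =980
r89=1011001 pc4: +16 =996
r90=1011010 pc4: +16 =1012
r91=1011011 pc5: +32 =1044
r92=1011100 pc4: +16 =1060
r93=1011101 pc5: +32 =1092
r94=1011110 pc5: +32 =1124
r95=1011111 pc6: +64 =1188
r96=1100000 pc2: +4 =1192
r97=1100001 pc3: +8 =1200
r98=1100010 pc3: +8 =1208
r99=1100011 pc4: +16 =1224
r100=1100100 pc3: +8 =1232
r101=1100101 pc4: +16 =1248
r102=1100110 pc4: +16 =1264

Answer: 1264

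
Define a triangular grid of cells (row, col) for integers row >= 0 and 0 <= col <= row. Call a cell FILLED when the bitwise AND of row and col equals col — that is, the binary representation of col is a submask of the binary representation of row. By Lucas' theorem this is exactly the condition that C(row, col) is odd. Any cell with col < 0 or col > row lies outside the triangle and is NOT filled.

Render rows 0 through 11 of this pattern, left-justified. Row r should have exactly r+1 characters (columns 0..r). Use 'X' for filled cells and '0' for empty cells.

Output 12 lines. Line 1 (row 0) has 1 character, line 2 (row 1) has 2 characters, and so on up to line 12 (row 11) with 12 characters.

r0=0: X
r1=1: XX
r2=10: X0X
r3=11: XXXX
r4=100: X000X
r5=101: XX00XX
r6=110: X0X0X0X
r7=111: XXXXXXXX
r8=1000: X0000000X
r9=1001: XX000000XX
r10=1010: X0X00000X0X
r11=1011: XXXX0000XXXX

Answer: X
XX
X0X
XXXX
X000X
XX00XX
X0X0X0X
XXXXXXXX
X0000000X
XX000000XX
X0X00000X0X
XXXX0000XXXX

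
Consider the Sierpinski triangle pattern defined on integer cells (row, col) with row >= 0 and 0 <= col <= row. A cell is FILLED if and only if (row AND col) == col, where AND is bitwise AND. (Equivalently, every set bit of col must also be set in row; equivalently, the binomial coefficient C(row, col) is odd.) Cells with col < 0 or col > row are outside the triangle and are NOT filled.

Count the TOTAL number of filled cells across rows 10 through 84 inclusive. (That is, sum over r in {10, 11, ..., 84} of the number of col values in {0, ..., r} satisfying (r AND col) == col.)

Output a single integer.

r10=1010 pc2: +4 =4
r11=1011 pc3: +8 =12
r12=1100 pc2: +4 =16
r13=1101 pc3: +8 =24
r14=1110 pc3: +8 =32
r15=1111 pc4: +16 =48
r16=10000 pc1: +2 =50
r17=10001 pc2: +4 =54
r18=10010 pc2: +4 =58
r19=10011 pc3: +8 =66
r20=10100 pc2: +4 =70
r21=10101 pc3: +8 =78
r22=10110 pc3: +8 =86
r23=10111 pc4: +16 =102
r24=11000 pc2: +4 =106
r25=11001 pc3: +8 =114
r26=11010 pc3: +8 =122
r27=11011 pc4: +16 =138
r28=11100 pc3: +8 =146
r29=11101 pc4: +16 =162
r30=11110 pc4: +16 =178
r31=11111 pc5: +32 =210
r32=100000 pc1: +2 =212
r33=100001 pc2: +4 =216
r34=100010 pc2: +4 =220
r35=100011 pc3: +8 =228
r36=100100 pc2: +4 =232
r37=100101 pc3: +8 =240
r38=100110 pc3: +8 =248
r39=100111 pc4: +16 =264
r40=101000 pc2: +4 =268
r41=101001 pc3: +8 =276
r42=101010 pc3: +8 =284
r43=101011 pc4: +16 =300
r44=101100 pc3: +8 =308
r45=101101 pc4: +16 =324
r46=101110 pc4: +16 =340
r47=101111 pc5: +32 =372
r48=110000 pc2: +4 =376
r49=110001 pc3: +8 =384
r50=110010 pc3: +8 =392
r51=110011 pc4: +16 =408
r52=110100 pc3: +8 =416
r53=110101 pc4: +16 =432
r54=110110 pc4: +16 =448
r55=110111 pc5: +32 =480
r56=111000 pc3: +8 =488
r57=111001 pc4: +16 =504
r58=111010 pc4: +16 =520
r59=111011 pc5: +32 =552
r60=111100 pc4: +16 =568
r61=111101 pc5: +32 =600
r62=111110 pc5: +32 =632
r63=111111 pc6: +64 =696
r64=1000000 pc1: +2 =698
r65=1000001 pc2: +4 =702
r66=1000010 pc2: +4 =706
r67=1000011 pc3: +8 =714
r68=1000100 pc2: +4 =718
r69=1000101 pc3: +8 =726
r70=1000110 pc3: +8 =734
r71=1000111 pc4: +16 =750
r72=1001000 pc2: +4 =754
r73=1001001 pc3: +8 =762
r74=1001010 pc3: +8 =770
r75=1001011 pc4: +16 =786
r76=1001100 pc3: +8 =794
r77=1001101 pc4: +16 =810
r78=1001110 pc4: +16 =826
r79=1001111 pc5: +32 =858
r80=1010000 pc2: +4 =862
r81=1010001 pc3: +8 =870
r82=1010010 pc3: +8 =878
r83=1010011 pc4: +16 =894
r84=1010100 pc3: +8 =902

Answer: 902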